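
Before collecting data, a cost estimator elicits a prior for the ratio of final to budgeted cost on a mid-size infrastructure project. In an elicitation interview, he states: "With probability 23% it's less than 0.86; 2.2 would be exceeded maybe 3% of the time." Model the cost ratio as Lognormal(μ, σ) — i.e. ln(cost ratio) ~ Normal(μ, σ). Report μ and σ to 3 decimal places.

If T ~ Lognormal(μ,σ) then ln T ~ Normal(μ,σ), so the p-quantile of ln T is μ + z_p·σ.
ln(0.86) = -0.1508 and ln(2.2) = 0.7885; z_{0.23} = -0.7388, z_{0.97} = 1.881.
σ = (0.7885 − -0.1508)/(1.881 − (-0.7388)) = 0.359.
μ = -0.1508 − (-0.7388)·0.359 = 0.114.

μ ≈ 0.114, σ ≈ 0.359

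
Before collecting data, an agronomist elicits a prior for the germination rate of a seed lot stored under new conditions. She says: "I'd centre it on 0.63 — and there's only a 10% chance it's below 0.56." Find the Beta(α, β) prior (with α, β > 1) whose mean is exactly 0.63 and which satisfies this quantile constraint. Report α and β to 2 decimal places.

α ≈ 49.98, β ≈ 29.35

With mean 0.63 fixed, write α = 0.63s, β = 0.37s where s = α+β.
Need P(θ < 0.56) = 0.1 under Beta(0.63s, 0.37s). Normal approximation: (q−m)/√(m(1−m)/s) ≈ z_{0.1} = -1.28, so s ≈ 0.63·0.37·(-1.28)²/(0.56−0.63)² = 78.1.
At s = 78.1: P(θ<0.56) ≈ 0.102. Adjusting to match 0.1 gives s ≈ 79.34.
So α = 0.63·79.34 ≈ 49.98, β = 0.37·79.34 ≈ 29.35.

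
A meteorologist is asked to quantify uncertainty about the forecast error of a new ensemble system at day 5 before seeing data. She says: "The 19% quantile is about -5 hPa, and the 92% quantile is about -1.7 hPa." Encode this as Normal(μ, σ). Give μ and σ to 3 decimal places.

μ = -3.731, σ = 1.445

For Normal(μ,σ), the p-quantile is μ + z_p·σ. Here z_{0.19} = -0.8779, z_{0.92} = 1.405.
So -5 = μ − 0.8779σ and -1.7 = μ + 1.405σ.
Subtracting: σ = (-1.7 − -5)/(1.405 − (-0.8779)) = 1.445.
Then μ = -5 − (-0.8779)·1.445 = -3.731.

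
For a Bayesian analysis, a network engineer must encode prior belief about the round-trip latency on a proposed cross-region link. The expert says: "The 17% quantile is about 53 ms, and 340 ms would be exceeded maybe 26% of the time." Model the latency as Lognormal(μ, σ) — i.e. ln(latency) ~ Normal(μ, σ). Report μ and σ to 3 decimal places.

μ ≈ 5.080, σ ≈ 1.163

If T ~ Lognormal(μ,σ) then ln T ~ Normal(μ,σ), so the p-quantile of ln T is μ + z_p·σ.
ln(53) = 3.97 and ln(340) = 5.829; z_{0.17} = -0.9542, z_{0.74} = 0.6433.
σ = (5.829 − 3.97)/(0.6433 − (-0.9542)) = 1.163.
μ = 3.97 − (-0.9542)·1.163 = 5.080.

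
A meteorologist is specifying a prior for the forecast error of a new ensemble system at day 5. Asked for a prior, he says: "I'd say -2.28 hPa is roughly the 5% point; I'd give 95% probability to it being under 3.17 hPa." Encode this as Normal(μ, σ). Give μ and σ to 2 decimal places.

For Normal(μ,σ), the p-quantile is μ + z_p·σ. Here z_{0.05} = -1.645, z_{0.95} = 1.645.
So -2.28 = μ − 1.645σ and 3.17 = μ + 1.645σ.
Subtracting: σ = (3.17 − -2.28)/(1.645 − (-1.645)) = 1.66.
Then μ = -2.28 − (-1.645)·1.66 = 0.45.

μ = 0.45, σ = 1.66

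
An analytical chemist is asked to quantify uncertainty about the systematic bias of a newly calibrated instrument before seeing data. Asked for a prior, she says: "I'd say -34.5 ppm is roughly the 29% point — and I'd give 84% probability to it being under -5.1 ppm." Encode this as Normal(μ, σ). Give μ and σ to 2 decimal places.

The p-quantile of Normal(μ,σ) is μ + z_p·σ, with z_{0.29} = -0.5534 and z_{0.84} = 0.9945.
Eliminate σ: μ = (z₂·x₁ − z₁·x₂)/(z₂ − z₁) = (0.9945·-34.5 − (-0.5534)·-5.1)/1.548 = -23.99.
Then σ = (x₂ − x₁)/(z₂ − z₁) = (-5.1 − -34.5)/1.548 = 18.99.

μ = -23.99, σ = 18.99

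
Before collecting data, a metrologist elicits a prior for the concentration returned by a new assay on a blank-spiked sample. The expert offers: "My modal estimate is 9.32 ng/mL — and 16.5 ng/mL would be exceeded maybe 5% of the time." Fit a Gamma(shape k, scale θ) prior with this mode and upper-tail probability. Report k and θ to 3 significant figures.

k ≈ 9.55, θ ≈ 1.09

Gamma(k,θ) with k>1 has mode (k−1)θ, so θ = 9.32/(k−1).
Need P(X < 16.5) = 0.95 with θ tied to k this way. Start at k = 2, θ = 9.32: P(X<16.5) ≈ 0.528.
Too low — raise k to concentrate. Iterating converges to k ≈ 9.55.
Then θ = 9.32/(9.55−1) ≈ 1.09.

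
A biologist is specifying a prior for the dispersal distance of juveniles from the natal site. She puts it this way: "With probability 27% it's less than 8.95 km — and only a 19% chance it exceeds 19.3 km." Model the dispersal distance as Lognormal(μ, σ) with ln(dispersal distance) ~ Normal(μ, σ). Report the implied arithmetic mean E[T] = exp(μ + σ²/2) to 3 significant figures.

E[T] ≈ 14 km

If T ~ Lognormal(μ,σ) then ln T ~ Normal(μ,σ), so the p-quantile of ln T is μ + z_p·σ.
ln(8.95) = 2.192 and ln(19.3) = 2.96; z_{0.27} = -0.6128, z_{0.81} = 0.8779.
σ = (2.96 − 2.192)/(0.8779 − (-0.6128)) = 0.515.
μ = 2.192 − (-0.6128)·0.515 = 2.508.
E[T] = exp(μ + σ²/2) = exp(2.508 + 0.1329) = 14 km.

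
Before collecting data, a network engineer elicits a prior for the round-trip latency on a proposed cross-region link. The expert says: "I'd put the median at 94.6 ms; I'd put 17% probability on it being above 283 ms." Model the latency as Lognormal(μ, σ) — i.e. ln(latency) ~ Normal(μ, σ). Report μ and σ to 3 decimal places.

If T ~ Lognormal(μ,σ) then ln T ~ Normal(μ,σ), so the p-quantile of ln T is μ + z_p·σ.
ln(94.6) = 4.55 and ln(283) = 5.645; z_{0.5} = 0, z_{0.83} = 0.9542.
σ = (5.645 − 4.55)/(0.9542 − (0)) = 1.148.
μ = 4.55 − (0)·1.148 = 4.550.

μ ≈ 4.550, σ ≈ 1.148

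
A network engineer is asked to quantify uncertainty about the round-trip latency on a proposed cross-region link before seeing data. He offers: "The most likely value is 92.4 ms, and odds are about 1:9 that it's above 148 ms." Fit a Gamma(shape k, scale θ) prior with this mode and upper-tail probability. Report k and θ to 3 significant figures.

k ≈ 9.47, θ ≈ 10.9

Gamma(k,θ) with k>1 has mode (k−1)θ, so θ = 92.4/(k−1).
Need P(X < 148) = 0.9 with θ tied to k this way. Start at k = 2, θ = 92.4: P(X<148) ≈ 0.476.
Too low — raise k to concentrate. Iterating converges to k ≈ 9.47.
Then θ = 92.4/(9.47−1) ≈ 10.9.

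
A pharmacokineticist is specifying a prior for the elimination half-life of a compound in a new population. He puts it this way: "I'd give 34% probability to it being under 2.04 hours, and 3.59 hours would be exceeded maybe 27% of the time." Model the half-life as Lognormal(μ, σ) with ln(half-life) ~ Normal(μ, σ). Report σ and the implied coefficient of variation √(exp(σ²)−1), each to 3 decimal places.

σ ≈ 0.551, CV ≈ 0.596

If T ~ Lognormal(μ,σ) then ln T ~ Normal(μ,σ), so the p-quantile of ln T is μ + z_p·σ.
ln(2.04) = 0.7129 and ln(3.59) = 1.278; z_{0.34} = -0.4125, z_{0.73} = 0.6128.
σ = (1.278 − 0.7129)/(0.6128 − (-0.4125)) = 0.551.
μ = 0.7129 − (-0.4125)·0.551 = 0.940.
CV = √(exp(σ²)−1) = √(exp(0.3039)−1) = 0.596.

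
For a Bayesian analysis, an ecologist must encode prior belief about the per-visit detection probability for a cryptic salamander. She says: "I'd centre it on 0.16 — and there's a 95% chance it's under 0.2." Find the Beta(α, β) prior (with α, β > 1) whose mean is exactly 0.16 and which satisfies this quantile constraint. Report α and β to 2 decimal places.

α ≈ 39.15, β ≈ 205.54

With mean 0.16 fixed, write α = 0.16s, β = 0.84s where s = α+β.
Need P(θ < 0.2) = 0.95 under Beta(0.16s, 0.84s). Normal approximation: (q−m)/√(m(1−m)/s) ≈ z_{0.95} = 1.64, so s ≈ 0.16·0.84·(1.64)²/(0.2−0.16)² = 227.3.
At s = 227.3: P(θ<0.2) ≈ 0.944. Adjusting to match 0.95 gives s ≈ 244.69.
So α = 0.16·244.69 ≈ 39.15, β = 0.84·244.69 ≈ 205.54.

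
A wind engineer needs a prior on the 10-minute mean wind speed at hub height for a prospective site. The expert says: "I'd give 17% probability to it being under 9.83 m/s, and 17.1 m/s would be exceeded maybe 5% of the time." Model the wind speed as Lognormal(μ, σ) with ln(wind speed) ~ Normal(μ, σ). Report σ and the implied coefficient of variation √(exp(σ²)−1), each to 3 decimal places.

σ ≈ 0.213, CV ≈ 0.215

If T ~ Lognormal(μ,σ) then ln T ~ Normal(μ,σ), so the p-quantile of ln T is μ + z_p·σ.
ln(9.83) = 2.285 and ln(17.1) = 2.839; z_{0.17} = -0.9542, z_{0.95} = 1.645.
σ = (2.839 − 2.285)/(1.645 − (-0.9542)) = 0.213.
μ = 2.285 − (-0.9542)·0.213 = 2.489.
CV = √(exp(σ²)−1) = √(exp(0.0454)−1) = 0.215.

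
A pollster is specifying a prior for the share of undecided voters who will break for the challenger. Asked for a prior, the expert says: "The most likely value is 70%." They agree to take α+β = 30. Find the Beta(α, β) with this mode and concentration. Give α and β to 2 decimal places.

α = 20.60, β = 9.40

For α,β > 1 the Beta mode is (α−1)/(α+β−2). With α+β = 30, the mode is (α−1)/28.
Set (α−1)/28 = 0.7 → α = 1 + 0.7·28 = 20.60.
β = 30 − α = 9.40.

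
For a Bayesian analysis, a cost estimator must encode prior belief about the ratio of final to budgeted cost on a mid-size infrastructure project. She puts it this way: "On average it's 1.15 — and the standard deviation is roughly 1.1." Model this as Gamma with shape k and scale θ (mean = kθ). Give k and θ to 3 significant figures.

k ≈ 1.09, θ ≈ 1.05

For Gamma(k, scale θ): mean = kθ, variance = kθ², so CV = 1/√k.
CV = SD/mean = 1.1/1.15 = 0.9565, hence k = 1/CV² = 1.09.
Then θ = mean/k = 1.15/1.09 = 1.05.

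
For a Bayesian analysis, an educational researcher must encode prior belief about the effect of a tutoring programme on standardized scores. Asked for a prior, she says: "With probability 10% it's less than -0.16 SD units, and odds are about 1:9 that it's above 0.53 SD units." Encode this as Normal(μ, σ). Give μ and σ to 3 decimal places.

The p-quantile of Normal(μ,σ) is μ + z_p·σ, with z_{0.1} = -1.282 and z_{0.9} = 1.282.
Eliminate σ: μ = (z₂·x₁ − z₁·x₂)/(z₂ − z₁) = (1.282·-0.16 − (-1.282)·0.53)/2.563 = 0.185.
Then σ = (x₂ − x₁)/(z₂ − z₁) = (0.53 − -0.16)/2.563 = 0.269.

μ = 0.185, σ = 0.269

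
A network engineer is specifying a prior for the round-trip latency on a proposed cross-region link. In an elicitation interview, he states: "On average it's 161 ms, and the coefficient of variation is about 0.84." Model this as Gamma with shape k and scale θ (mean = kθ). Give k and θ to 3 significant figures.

k ≈ 1.42, θ ≈ 114

For Gamma(k, scale θ): mean = kθ, variance = kθ², so CV = 1/√k.
CV = 0.84, hence k = 1/CV² = 1.42.
Then θ = mean/k = 161/1.42 = 114.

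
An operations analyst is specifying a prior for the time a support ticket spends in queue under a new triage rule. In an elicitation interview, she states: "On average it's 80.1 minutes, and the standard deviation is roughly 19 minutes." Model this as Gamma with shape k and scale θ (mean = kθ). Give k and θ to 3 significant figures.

k ≈ 17.8, θ ≈ 4.51

For Gamma(k, scale θ): mean = kθ, variance = kθ², so CV = 1/√k.
CV = SD/mean = 19/80.1 = 0.2372, hence k = 1/CV² = 17.8.
Then θ = mean/k = 80.1/17.8 = 4.51.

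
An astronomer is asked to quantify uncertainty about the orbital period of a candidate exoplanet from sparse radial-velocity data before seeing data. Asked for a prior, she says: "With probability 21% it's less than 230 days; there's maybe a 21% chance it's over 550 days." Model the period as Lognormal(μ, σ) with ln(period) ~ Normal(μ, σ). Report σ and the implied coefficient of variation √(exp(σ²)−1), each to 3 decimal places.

σ ≈ 0.541, CV ≈ 0.583

If T ~ Lognormal(μ,σ) then ln T ~ Normal(μ,σ), so the p-quantile of ln T is μ + z_p·σ.
ln(230) = 5.438 and ln(550) = 6.31; z_{0.21} = -0.8064, z_{0.79} = 0.8064.
σ = (6.31 − 5.438)/(0.8064 − (-0.8064)) = 0.541.
μ = 5.438 − (-0.8064)·0.541 = 5.874.
CV = √(exp(σ²)−1) = √(exp(0.2922)−1) = 0.583.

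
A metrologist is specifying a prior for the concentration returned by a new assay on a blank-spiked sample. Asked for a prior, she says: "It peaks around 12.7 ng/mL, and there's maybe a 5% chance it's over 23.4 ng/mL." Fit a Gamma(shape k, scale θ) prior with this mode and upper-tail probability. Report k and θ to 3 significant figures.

Gamma(k,θ) with k>1 has mode (k−1)θ, so θ = 12.7/(k−1).
Need P(X < 23.4) = 0.95 with θ tied to k this way. Start at k = 2, θ = 12.7: P(X<23.4) ≈ 0.550.
Too low — raise k to concentrate. Iterating converges to k ≈ 8.45.
Then θ = 12.7/(8.45−1) ≈ 1.7.

k ≈ 8.45, θ ≈ 1.7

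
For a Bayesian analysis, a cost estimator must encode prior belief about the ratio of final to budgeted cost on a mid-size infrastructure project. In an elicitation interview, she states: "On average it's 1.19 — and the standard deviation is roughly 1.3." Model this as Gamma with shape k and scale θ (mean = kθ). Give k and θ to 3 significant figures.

For Gamma(k, scale θ): mean = kθ, variance = kθ², so CV = 1/√k.
CV = SD/mean = 1.3/1.19 = 1.092, hence k = 1/CV² = 0.838.
Then θ = mean/k = 1.19/0.838 = 1.42.

k ≈ 0.838, θ ≈ 1.42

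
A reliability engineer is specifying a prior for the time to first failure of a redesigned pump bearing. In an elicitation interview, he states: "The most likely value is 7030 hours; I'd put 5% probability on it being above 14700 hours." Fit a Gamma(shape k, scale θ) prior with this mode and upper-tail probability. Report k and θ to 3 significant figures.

k ≈ 6.08, θ ≈ 1380

Gamma(k,θ) with k>1 has mode (k−1)θ, so θ = 7030/(k−1).
Need P(X < 14700) = 0.95 with θ tied to k this way. Start at k = 2, θ = 7030: P(X<14700) ≈ 0.618.
Too low — raise k to concentrate. Iterating converges to k ≈ 6.08.
Then θ = 7030/(6.08−1) ≈ 1380.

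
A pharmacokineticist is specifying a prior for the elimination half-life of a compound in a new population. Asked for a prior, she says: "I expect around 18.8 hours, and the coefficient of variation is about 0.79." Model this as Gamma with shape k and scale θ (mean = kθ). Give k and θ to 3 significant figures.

For Gamma(k, scale θ): mean = kθ, variance = kθ², so CV = 1/√k.
CV = 0.79, hence k = 1/CV² = 1.6.
Then θ = mean/k = 18.8/1.6 = 11.7.

k ≈ 1.6, θ ≈ 11.7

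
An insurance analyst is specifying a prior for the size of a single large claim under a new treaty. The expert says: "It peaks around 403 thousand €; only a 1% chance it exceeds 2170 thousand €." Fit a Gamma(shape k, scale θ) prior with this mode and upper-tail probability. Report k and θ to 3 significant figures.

Gamma(k,θ) with k>1 has mode (k−1)θ, so θ = 403/(k−1).
Need P(X < 2170) = 0.99 with θ tied to k this way. Start at k = 2, θ = 403: P(X<2170) ≈ 0.971.
Too low — raise k to concentrate. Iterating converges to k ≈ 2.35.
Then θ = 403/(2.35−1) ≈ 298.

k ≈ 2.35, θ ≈ 298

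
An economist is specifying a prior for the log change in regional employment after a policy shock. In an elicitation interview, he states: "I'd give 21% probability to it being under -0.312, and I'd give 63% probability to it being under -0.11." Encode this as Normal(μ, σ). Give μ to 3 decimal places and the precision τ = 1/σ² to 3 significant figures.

μ = -0.169, τ = 31.8

The p-quantile of Normal(μ,σ) is μ + z_p·σ, with z_{0.21} = -0.8064 and z_{0.63} = 0.3319.
Eliminate σ: μ = (z₂·x₁ − z₁·x₂)/(z₂ − z₁) = (0.3319·-0.312 − (-0.8064)·-0.11)/1.138 = -0.169.
Then σ = (x₂ − x₁)/(z₂ − z₁) = (-0.11 − -0.312)/1.138 = 0.177.
Precision τ = 1/σ² = 1/0.1775² = 31.8.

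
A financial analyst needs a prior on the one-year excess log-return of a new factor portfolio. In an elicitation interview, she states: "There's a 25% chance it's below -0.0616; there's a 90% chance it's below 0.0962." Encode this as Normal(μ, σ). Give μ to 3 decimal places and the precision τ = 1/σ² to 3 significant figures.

μ = -0.007, τ = 154

The p-quantile of Normal(μ,σ) is μ + z_p·σ, with z_{0.25} = -0.6745 and z_{0.9} = 1.282.
Eliminate σ: μ = (z₂·x₁ − z₁·x₂)/(z₂ − z₁) = (1.282·-0.0616 − (-0.6745)·0.0962)/1.956 = -0.007.
Then σ = (x₂ − x₁)/(z₂ − z₁) = (0.0962 − -0.0616)/1.956 = 0.081.
Precision τ = 1/σ² = 1/0.08067² = 154.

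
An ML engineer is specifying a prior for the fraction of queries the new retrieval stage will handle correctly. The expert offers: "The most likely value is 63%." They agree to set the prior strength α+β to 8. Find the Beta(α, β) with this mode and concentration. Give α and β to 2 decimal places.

For α,β > 1 the Beta mode is (α−1)/(α+β−2). With α+β = 8, the mode is (α−1)/6.
Set (α−1)/6 = 0.63 → α = 1 + 0.63·6 = 4.78.
β = 8 − α = 3.22.

α = 4.78, β = 3.22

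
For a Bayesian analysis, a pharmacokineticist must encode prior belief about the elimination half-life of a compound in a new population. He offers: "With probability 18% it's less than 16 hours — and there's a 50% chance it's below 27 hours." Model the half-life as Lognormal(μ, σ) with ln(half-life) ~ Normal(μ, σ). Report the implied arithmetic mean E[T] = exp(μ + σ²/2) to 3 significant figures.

If T ~ Lognormal(μ,σ) then ln T ~ Normal(μ,σ), so the p-quantile of ln T is μ + z_p·σ.
ln(16) = 2.773 and ln(27) = 3.296; z_{0.18} = -0.9154, z_{0.5} = 0.
σ = (3.296 − 2.773)/(0 − (-0.9154)) = 0.572.
μ = 2.773 − (-0.9154)·0.572 = 3.296.
E[T] = exp(μ + σ²/2) = exp(3.296 + 0.1634) = 31.8 hours.

E[T] ≈ 31.8 hours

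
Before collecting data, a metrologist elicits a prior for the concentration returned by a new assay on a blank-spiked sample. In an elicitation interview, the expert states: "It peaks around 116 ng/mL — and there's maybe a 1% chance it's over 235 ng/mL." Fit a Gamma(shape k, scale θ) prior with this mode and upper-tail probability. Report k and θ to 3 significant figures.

Gamma(k,θ) with k>1 has mode (k−1)θ, so θ = 116/(k−1).
Need P(X < 235) = 0.99 with θ tied to k this way. Start at k = 2, θ = 116: P(X<235) ≈ 0.601.
Too low — raise k to concentrate. Iterating converges to k ≈ 10.8.
Then θ = 116/(10.8−1) ≈ 11.8.

k ≈ 10.8, θ ≈ 11.8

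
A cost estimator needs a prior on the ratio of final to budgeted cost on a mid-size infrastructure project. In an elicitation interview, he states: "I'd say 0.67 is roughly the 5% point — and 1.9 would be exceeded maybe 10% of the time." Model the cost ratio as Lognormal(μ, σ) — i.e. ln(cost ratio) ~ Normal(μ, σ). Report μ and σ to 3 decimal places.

If T ~ Lognormal(μ,σ) then ln T ~ Normal(μ,σ), so the p-quantile of ln T is μ + z_p·σ.
ln(0.67) = -0.4005 and ln(1.9) = 0.6419; z_{0.05} = -1.645, z_{0.9} = 1.282.
σ = (0.6419 − -0.4005)/(1.282 − (-1.645)) = 0.356.
μ = -0.4005 − (-1.645)·0.356 = 0.185.

μ ≈ 0.185, σ ≈ 0.356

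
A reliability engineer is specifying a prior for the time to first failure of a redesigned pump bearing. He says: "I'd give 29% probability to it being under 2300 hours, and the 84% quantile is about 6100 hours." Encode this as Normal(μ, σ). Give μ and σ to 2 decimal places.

μ = 3658.58, σ = 2455.03

The p-quantile of Normal(μ,σ) is μ + z_p·σ, with z_{0.29} = -0.5534 and z_{0.84} = 0.9945.
Eliminate σ: μ = (z₂·x₁ − z₁·x₂)/(z₂ − z₁) = (0.9945·2300 − (-0.5534)·6100)/1.548 = 3658.58.
Then σ = (x₂ − x₁)/(z₂ − z₁) = (6100 − 2300)/1.548 = 2455.03.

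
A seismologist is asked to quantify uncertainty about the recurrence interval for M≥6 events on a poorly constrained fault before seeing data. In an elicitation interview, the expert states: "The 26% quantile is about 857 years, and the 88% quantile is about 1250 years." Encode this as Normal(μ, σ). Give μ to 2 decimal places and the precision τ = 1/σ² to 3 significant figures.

μ = 996.05, τ = 2.14e-05

For Normal(μ,σ), the p-quantile is μ + z_p·σ. Here z_{0.26} = -0.6433, z_{0.88} = 1.175.
So 857 = μ − 0.6433σ and 1250 = μ + 1.175σ.
Subtracting: σ = (1250 − 857)/(1.175 − (-0.6433)) = 216.13.
Then μ = 857 − (-0.6433)·216.13 = 996.05.
Precision τ = 1/σ² = 1/216.1² = 2.14e-05.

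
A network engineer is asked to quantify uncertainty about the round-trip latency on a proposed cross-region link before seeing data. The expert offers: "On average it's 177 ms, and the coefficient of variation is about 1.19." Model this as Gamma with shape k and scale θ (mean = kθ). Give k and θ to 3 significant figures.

For Gamma(k, scale θ): mean = kθ, variance = kθ², so CV = 1/√k.
CV = 1.19, hence k = 1/CV² = 0.706.
Then θ = mean/k = 177/0.706 = 251.

k ≈ 0.706, θ ≈ 251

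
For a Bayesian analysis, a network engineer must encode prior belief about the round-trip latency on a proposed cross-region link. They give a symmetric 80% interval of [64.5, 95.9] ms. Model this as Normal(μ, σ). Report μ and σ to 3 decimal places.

A symmetric 80% interval runs μ ± z·σ with z = 1.282.
Half-width = 15.7, so σ = 15.7/1.282 = 12.251.
μ is the interval midpoint, 80.200.

μ = 80.200, σ = 12.251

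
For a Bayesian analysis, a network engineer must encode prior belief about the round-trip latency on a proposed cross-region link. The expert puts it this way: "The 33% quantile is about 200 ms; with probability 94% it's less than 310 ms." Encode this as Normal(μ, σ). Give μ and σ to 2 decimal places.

μ = 224.26, σ = 55.15

For Normal(μ,σ), the p-quantile is μ + z_p·σ. Here z_{0.33} = -0.4399, z_{0.94} = 1.555.
So 200 = μ − 0.4399σ and 310 = μ + 1.555σ.
Subtracting: σ = (310 − 200)/(1.555 − (-0.4399)) = 55.15.
Then μ = 200 − (-0.4399)·55.15 = 224.26.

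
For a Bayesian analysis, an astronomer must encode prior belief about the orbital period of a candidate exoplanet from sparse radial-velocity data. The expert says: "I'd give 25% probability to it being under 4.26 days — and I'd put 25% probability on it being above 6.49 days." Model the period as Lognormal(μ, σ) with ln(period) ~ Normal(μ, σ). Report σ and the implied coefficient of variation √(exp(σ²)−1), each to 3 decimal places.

If T ~ Lognormal(μ,σ) then ln T ~ Normal(μ,σ), so the p-quantile of ln T is μ + z_p·σ.
ln(4.26) = 1.449 and ln(6.49) = 1.87; z_{0.25} = -0.6745, z_{0.75} = 0.6745.
σ = (1.87 − 1.449)/(0.6745 − (-0.6745)) = 0.312.
μ = 1.449 − (-0.6745)·0.312 = 1.660.
CV = √(exp(σ²)−1) = √(exp(0.0974)−1) = 0.320.

σ ≈ 0.312, CV ≈ 0.320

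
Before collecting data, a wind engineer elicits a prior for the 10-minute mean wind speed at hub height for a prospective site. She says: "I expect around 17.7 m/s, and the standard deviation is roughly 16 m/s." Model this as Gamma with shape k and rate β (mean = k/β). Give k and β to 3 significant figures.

For Gamma(k, rate β): mean = k/β, variance = k/β², so CV = 1/√k.
CV = SD/mean = 16/17.7 = 0.904, hence k = 1/CV² = 1.22.
Then β = k/mean = 1.22/17.7 = 0.0691.

k ≈ 1.22, β ≈ 0.0691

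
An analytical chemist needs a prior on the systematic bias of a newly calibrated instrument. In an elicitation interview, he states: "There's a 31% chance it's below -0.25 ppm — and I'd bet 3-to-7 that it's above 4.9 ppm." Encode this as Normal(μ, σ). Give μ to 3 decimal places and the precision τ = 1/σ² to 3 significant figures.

The p-quantile of Normal(μ,σ) is μ + z_p·σ, with z_{0.31} = -0.4959 and z_{0.7} = 0.5244.
Eliminate σ: μ = (z₂·x₁ − z₁·x₂)/(z₂ − z₁) = (0.5244·-0.25 − (-0.4959)·4.9)/1.02 = 2.253.
Then σ = (x₂ − x₁)/(z₂ − z₁) = (4.9 − -0.25)/1.02 = 5.048.
Precision τ = 1/σ² = 1/5.048² = 0.0392.

μ = 2.253, τ = 0.0392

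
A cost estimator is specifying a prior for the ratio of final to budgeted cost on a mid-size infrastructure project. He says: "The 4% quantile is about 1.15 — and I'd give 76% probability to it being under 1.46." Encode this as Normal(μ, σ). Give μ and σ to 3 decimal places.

For Normal(μ,σ), the p-quantile is μ + z_p·σ. Here z_{0.04} = -1.751, z_{0.76} = 0.7063.
So 1.15 = μ − 1.751σ and 1.46 = μ + 0.7063σ.
Subtracting: σ = (1.46 − 1.15)/(0.7063 − (-1.751)) = 0.126.
Then μ = 1.15 − (-1.751)·0.126 = 1.371.

μ = 1.371, σ = 0.126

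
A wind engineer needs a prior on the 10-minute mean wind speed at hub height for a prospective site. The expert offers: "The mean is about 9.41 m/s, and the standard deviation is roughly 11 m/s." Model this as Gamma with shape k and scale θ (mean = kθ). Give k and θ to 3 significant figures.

k ≈ 0.732, θ ≈ 12.9

For Gamma(k, scale θ): mean = kθ, variance = kθ², so CV = 1/√k.
CV = SD/mean = 11/9.41 = 1.169, hence k = 1/CV² = 0.732.
Then θ = mean/k = 9.41/0.732 = 12.9.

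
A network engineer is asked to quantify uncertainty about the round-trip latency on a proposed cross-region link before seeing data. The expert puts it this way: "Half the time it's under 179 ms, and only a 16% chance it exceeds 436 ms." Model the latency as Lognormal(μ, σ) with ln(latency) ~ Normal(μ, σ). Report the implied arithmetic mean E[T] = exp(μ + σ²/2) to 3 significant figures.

If T ~ Lognormal(μ,σ) then ln T ~ Normal(μ,σ), so the p-quantile of ln T is μ + z_p·σ.
ln(179) = 5.187 and ln(436) = 6.078; z_{0.5} = 0, z_{0.84} = 0.9945.
σ = (6.078 − 5.187)/(0.9945 − (0)) = 0.895.
μ = 5.187 − (0)·0.895 = 5.187.
E[T] = exp(μ + σ²/2) = exp(5.187 + 0.4007) = 267 ms.

E[T] ≈ 267 ms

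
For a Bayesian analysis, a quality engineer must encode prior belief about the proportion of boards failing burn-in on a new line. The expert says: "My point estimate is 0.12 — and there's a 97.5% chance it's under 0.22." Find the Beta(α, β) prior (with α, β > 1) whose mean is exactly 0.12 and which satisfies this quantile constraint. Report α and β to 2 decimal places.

With mean 0.12 fixed, write α = 0.12s, β = 0.88s where s = α+β.
Need P(θ < 0.22) = 0.975 under Beta(0.12s, 0.88s). Normal approximation: (q−m)/√(m(1−m)/s) ≈ z_{0.975} = 1.96, so s ≈ 0.12·0.88·(1.96)²/(0.22−0.12)² = 40.6.
At s = 40.6: P(θ<0.22) ≈ 0.960. Adjusting to match 0.975 gives s ≈ 52.09.
So α = 0.12·52.09 ≈ 6.25, β = 0.88·52.09 ≈ 45.84.

α ≈ 6.25, β ≈ 45.84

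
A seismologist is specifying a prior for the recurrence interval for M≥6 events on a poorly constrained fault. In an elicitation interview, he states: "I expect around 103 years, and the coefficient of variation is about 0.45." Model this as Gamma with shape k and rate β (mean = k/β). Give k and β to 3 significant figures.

For Gamma(k, rate β): mean = k/β, variance = k/β², so CV = 1/√k.
CV = 0.45, hence k = 1/CV² = 4.94.
Then β = k/mean = 4.94/103 = 0.0479.

k ≈ 4.94, β ≈ 0.0479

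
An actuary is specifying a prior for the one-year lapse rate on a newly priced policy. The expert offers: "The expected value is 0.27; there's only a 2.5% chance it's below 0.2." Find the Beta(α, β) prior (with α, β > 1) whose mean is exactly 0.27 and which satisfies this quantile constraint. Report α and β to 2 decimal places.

With mean 0.27 fixed, write α = 0.27s, β = 0.73s where s = α+β.
Need P(θ < 0.2) = 0.025 under Beta(0.27s, 0.73s). Normal approximation: (q−m)/√(m(1−m)/s) ≈ z_{0.025} = -1.96, so s ≈ 0.27·0.73·(-1.96)²/(0.2−0.27)² = 154.5.
At s = 154.5: P(θ<0.2) ≈ 0.020. Adjusting to match 0.025 gives s ≈ 140.03.
So α = 0.27·140.03 ≈ 37.81, β = 0.73·140.03 ≈ 102.22.

α ≈ 37.81, β ≈ 102.22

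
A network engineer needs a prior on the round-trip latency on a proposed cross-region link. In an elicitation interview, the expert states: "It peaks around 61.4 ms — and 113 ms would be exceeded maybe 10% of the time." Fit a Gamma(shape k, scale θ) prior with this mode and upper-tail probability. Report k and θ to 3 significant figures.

Gamma(k,θ) with k>1 has mode (k−1)θ, so θ = 61.4/(k−1).
Need P(X < 113) = 0.9 with θ tied to k this way. Start at k = 2, θ = 61.4: P(X<113) ≈ 0.549.
Too low — raise k to concentrate. Iterating converges to k ≈ 6.13.
Then θ = 61.4/(6.13−1) ≈ 12.

k ≈ 6.13, θ ≈ 12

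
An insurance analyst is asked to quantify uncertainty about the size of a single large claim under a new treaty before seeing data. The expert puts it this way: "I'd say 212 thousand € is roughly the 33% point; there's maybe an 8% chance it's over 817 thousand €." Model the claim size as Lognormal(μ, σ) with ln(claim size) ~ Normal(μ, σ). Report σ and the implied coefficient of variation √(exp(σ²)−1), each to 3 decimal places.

If T ~ Lognormal(μ,σ) then ln T ~ Normal(μ,σ), so the p-quantile of ln T is μ + z_p·σ.
ln(212) = 5.357 and ln(817) = 6.706; z_{0.33} = -0.4399, z_{0.92} = 1.405.
σ = (6.706 − 5.357)/(1.405 − (-0.4399)) = 0.731.
μ = 5.357 − (-0.4399)·0.731 = 5.678.
CV = √(exp(σ²)−1) = √(exp(0.5347)−1) = 0.841.

σ ≈ 0.731, CV ≈ 0.841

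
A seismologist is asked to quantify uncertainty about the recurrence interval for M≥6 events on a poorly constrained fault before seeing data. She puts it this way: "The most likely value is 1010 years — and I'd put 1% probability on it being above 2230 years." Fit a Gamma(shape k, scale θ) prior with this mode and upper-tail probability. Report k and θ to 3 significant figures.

k ≈ 8.68, θ ≈ 132

Gamma(k,θ) with k>1 has mode (k−1)θ, so θ = 1010/(k−1).
Need P(X < 2230) = 0.99 with θ tied to k this way. Start at k = 2, θ = 1010: P(X<2230) ≈ 0.647.
Too low — raise k to concentrate. Iterating converges to k ≈ 8.68.
Then θ = 1010/(8.68−1) ≈ 132.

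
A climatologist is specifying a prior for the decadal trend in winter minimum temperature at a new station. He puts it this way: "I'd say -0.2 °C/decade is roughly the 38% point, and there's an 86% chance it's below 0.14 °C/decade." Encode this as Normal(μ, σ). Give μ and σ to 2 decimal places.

For Normal(μ,σ), the p-quantile is μ + z_p·σ. Here z_{0.38} = -0.3055, z_{0.86} = 1.08.
So -0.2 = μ − 0.3055σ and 0.14 = μ + 1.08σ.
Subtracting: σ = (0.14 − -0.2)/(1.08 − (-0.3055)) = 0.25.
Then μ = -0.2 − (-0.3055)·0.25 = -0.13.

μ = -0.13, σ = 0.25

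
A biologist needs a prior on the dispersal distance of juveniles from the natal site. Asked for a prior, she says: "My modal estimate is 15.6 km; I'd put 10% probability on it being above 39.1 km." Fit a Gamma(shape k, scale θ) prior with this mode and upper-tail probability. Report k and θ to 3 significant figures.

k ≈ 3.27, θ ≈ 6.86

Gamma(k,θ) with k>1 has mode (k−1)θ, so θ = 15.6/(k−1).
Need P(X < 39.1) = 0.9 with θ tied to k this way. Start at k = 2, θ = 15.6: P(X<39.1) ≈ 0.714.
Too low — raise k to concentrate. Iterating converges to k ≈ 3.27.
Then θ = 15.6/(3.27−1) ≈ 6.86.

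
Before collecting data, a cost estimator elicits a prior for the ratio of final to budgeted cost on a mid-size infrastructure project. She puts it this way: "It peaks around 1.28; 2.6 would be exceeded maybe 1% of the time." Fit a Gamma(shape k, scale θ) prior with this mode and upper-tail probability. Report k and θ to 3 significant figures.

Gamma(k,θ) with k>1 has mode (k−1)θ, so θ = 1.28/(k−1).
Need P(X < 2.6) = 0.99 with θ tied to k this way. Start at k = 2, θ = 1.28: P(X<2.6) ≈ 0.602.
Too low — raise k to concentrate. Iterating converges to k ≈ 10.8.
Then θ = 1.28/(10.8−1) ≈ 0.131.

k ≈ 10.8, θ ≈ 0.131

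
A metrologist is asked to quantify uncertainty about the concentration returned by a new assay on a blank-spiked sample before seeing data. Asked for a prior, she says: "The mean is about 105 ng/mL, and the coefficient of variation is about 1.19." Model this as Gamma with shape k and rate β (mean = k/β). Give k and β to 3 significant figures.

For Gamma(k, rate β): mean = k/β, variance = k/β², so CV = 1/√k.
CV = 1.19, hence k = 1/CV² = 0.706.
Then β = k/mean = 0.706/105 = 0.00673.

k ≈ 0.706, β ≈ 0.00673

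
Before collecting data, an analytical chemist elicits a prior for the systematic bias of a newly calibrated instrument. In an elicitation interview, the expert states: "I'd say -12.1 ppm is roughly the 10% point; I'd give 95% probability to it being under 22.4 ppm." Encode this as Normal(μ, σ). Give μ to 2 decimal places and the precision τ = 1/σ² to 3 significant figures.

The p-quantile of Normal(μ,σ) is μ + z_p·σ, with z_{0.1} = -1.282 and z_{0.95} = 1.645.
Eliminate σ: μ = (z₂·x₁ − z₁·x₂)/(z₂ − z₁) = (1.645·-12.1 − (-1.282)·22.4)/2.926 = 3.01.
Then σ = (x₂ − x₁)/(z₂ − z₁) = (22.4 − -12.1)/2.926 = 11.79.
Precision τ = 1/σ² = 1/11.79² = 0.00719.

μ = 3.01, τ = 0.00719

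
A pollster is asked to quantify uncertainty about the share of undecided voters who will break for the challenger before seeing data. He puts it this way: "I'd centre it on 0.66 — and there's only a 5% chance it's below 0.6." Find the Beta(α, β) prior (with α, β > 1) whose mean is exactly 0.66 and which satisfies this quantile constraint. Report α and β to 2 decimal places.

With mean 0.66 fixed, write α = 0.66s, β = 0.34s where s = α+β.
Need P(θ < 0.6) = 0.05 under Beta(0.66s, 0.34s). Normal approximation: (q−m)/√(m(1−m)/s) ≈ z_{0.05} = -1.64, so s ≈ 0.66·0.34·(-1.64)²/(0.6−0.66)² = 168.6.
At s = 168.6: P(θ<0.6) ≈ 0.053. Adjusting to match 0.05 gives s ≈ 173.74.
So α = 0.66·173.74 ≈ 114.67, β = 0.34·173.74 ≈ 59.07.

α ≈ 114.67, β ≈ 59.07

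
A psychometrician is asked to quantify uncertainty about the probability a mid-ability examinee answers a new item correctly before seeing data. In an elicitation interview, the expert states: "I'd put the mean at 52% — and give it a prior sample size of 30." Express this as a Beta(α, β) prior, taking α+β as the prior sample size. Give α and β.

Under the effective-sample-size interpretation, Beta(α, β) has prior mean α/(α+β) and prior sample size α+β.
So α+β = 30 and α/(α+β) = 0.52, giving α = 0.52·30 = 15.6 and β = 30 − 15.6 = 14.4.

α = 15.6, β = 14.4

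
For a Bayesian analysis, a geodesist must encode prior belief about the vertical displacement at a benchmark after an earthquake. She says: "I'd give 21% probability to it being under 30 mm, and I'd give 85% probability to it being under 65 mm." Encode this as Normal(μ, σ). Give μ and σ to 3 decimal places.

For Normal(μ,σ), the p-quantile is μ + z_p·σ. Here z_{0.21} = -0.8064, z_{0.85} = 1.036.
So 30 = μ − 0.8064σ and 65 = μ + 1.036σ.
Subtracting: σ = (65 − 30)/(1.036 − (-0.8064)) = 18.992.
Then μ = 30 − (-0.8064)·18.992 = 45.316.

μ = 45.316, σ = 18.992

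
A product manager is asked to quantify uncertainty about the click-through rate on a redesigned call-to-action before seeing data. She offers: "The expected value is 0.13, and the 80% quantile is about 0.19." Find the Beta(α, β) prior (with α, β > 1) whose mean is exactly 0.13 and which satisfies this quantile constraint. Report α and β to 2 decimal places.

α ≈ 2.35, β ≈ 15.73

With mean 0.13 fixed, write α = 0.13s, β = 0.87s where s = α+β.
Need P(θ < 0.19) = 0.8 under Beta(0.13s, 0.87s). Normal approximation: (q−m)/√(m(1−m)/s) ≈ z_{0.8} = 0.842, so s ≈ 0.13·0.87·(0.842)²/(0.19−0.13)² = 22.3.
At s = 22.3: P(θ<0.19) ≈ 0.816. Adjusting to match 0.8 gives s ≈ 18.08.
So α = 0.13·18.08 ≈ 2.35, β = 0.87·18.08 ≈ 15.73.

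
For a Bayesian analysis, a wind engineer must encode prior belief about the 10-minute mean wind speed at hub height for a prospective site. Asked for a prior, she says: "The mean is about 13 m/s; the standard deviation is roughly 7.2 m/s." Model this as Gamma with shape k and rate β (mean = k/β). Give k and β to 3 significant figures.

For Gamma(k, rate β): mean = k/β, variance = k/β², so CV = 1/√k.
CV = SD/mean = 7.2/13 = 0.5538, hence k = 1/CV² = 3.26.
Then β = k/mean = 3.26/13 = 0.251.

k ≈ 3.26, β ≈ 0.251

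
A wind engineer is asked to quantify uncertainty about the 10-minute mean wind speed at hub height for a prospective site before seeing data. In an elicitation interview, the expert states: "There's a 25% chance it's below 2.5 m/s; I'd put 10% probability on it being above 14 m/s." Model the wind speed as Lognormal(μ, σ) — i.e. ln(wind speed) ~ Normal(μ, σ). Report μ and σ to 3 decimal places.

μ ≈ 1.510, σ ≈ 0.881

If T ~ Lognormal(μ,σ) then ln T ~ Normal(μ,σ), so the p-quantile of ln T is μ + z_p·σ.
ln(2.5) = 0.9163 and ln(14) = 2.639; z_{0.25} = -0.6745, z_{0.9} = 1.282.
σ = (2.639 − 0.9163)/(1.282 − (-0.6745)) = 0.881.
μ = 0.9163 − (-0.6745)·0.881 = 1.510.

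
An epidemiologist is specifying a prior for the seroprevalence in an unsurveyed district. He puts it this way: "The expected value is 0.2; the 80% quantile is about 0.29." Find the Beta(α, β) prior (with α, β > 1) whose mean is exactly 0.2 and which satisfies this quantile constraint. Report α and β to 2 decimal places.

With mean 0.2 fixed, write α = 0.2s, β = 0.8s where s = α+β.
Need P(θ < 0.29) = 0.8 under Beta(0.2s, 0.8s). Normal approximation: (q−m)/√(m(1−m)/s) ≈ z_{0.8} = 0.842, so s ≈ 0.2·0.8·(0.842)²/(0.29−0.2)² = 14.0.
At s = 14.0: P(θ<0.29) ≈ 0.813. Adjusting to match 0.8 gives s ≈ 12.04.
So α = 0.2·12.04 ≈ 2.41, β = 0.8·12.04 ≈ 9.63.

α ≈ 2.41, β ≈ 9.63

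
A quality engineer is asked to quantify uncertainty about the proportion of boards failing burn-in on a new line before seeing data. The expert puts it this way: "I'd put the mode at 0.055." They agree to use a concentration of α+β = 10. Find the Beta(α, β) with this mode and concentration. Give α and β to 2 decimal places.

α = 1.44, β = 8.56

For α,β > 1 the Beta mode is (α−1)/(α+β−2). With α+β = 10, the mode is (α−1)/8.
Set (α−1)/8 = 0.055 → α = 1 + 0.055·8 = 1.44.
β = 10 − α = 8.56.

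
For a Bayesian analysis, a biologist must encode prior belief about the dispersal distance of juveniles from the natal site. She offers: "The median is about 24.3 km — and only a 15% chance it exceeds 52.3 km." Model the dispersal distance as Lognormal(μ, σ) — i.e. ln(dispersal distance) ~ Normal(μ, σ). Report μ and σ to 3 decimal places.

If T ~ Lognormal(μ,σ) then ln T ~ Normal(μ,σ), so the p-quantile of ln T is μ + z_p·σ.
ln(24.3) = 3.19 and ln(52.3) = 3.957; z_{0.5} = 0, z_{0.85} = 1.036.
σ = (3.957 − 3.19)/(1.036 − (0)) = 0.740.
μ = 3.19 − (0)·0.740 = 3.190.

μ ≈ 3.190, σ ≈ 0.740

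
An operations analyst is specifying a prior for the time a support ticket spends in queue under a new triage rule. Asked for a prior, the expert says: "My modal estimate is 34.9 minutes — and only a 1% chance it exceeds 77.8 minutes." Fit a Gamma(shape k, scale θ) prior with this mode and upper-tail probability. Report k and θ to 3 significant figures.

k ≈ 8.48, θ ≈ 4.66

Gamma(k,θ) with k>1 has mode (k−1)θ, so θ = 34.9/(k−1).
Need P(X < 77.8) = 0.99 with θ tied to k this way. Start at k = 2, θ = 34.9: P(X<77.8) ≈ 0.652.
Too low — raise k to concentrate. Iterating converges to k ≈ 8.48.
Then θ = 34.9/(8.48−1) ≈ 4.66.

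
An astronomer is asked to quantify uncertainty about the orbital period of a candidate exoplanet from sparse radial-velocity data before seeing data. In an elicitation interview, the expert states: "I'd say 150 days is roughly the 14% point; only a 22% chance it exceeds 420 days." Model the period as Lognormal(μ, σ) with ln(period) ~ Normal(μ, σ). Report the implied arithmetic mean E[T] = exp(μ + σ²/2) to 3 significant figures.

E[T] ≈ 319 days

If T ~ Lognormal(μ,σ) then ln T ~ Normal(μ,σ), so the p-quantile of ln T is μ + z_p·σ.
ln(150) = 5.011 and ln(420) = 6.04; z_{0.14} = -1.08, z_{0.78} = 0.7722.
σ = (6.04 − 5.011)/(0.7722 − (-1.08)) = 0.556.
μ = 5.011 − (-1.08)·0.556 = 5.611.
E[T] = exp(μ + σ²/2) = exp(5.611 + 0.1545) = 319 days.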